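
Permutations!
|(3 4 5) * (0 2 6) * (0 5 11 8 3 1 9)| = 12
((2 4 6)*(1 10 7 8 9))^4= (1 9 8 7 10)(2 4 6)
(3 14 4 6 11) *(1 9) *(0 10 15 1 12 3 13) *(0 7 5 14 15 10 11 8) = (0 11 13 7 5 14 4 6 8)(1 9 12 3 15) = [11, 9, 2, 15, 6, 14, 8, 5, 0, 12, 10, 13, 3, 7, 4, 1]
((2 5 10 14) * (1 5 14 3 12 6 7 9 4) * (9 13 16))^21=(1 4 9 16 13 7 6 12 3 10 5)(2 14)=((1 5 10 3 12 6 7 13 16 9 4)(2 14))^21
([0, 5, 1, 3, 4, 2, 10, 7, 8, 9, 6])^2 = (10)(1 2 5)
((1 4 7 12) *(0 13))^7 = (0 13)(1 12 7 4)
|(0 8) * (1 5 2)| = 6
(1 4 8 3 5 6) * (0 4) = (0 4 8 3 5 6 1) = [4, 0, 2, 5, 8, 6, 1, 7, 3]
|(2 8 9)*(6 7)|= 6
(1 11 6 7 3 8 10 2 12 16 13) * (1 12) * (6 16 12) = (1 11 16 13 6 7 3 8 10 2) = [0, 11, 1, 8, 4, 5, 7, 3, 10, 9, 2, 16, 12, 6, 14, 15, 13]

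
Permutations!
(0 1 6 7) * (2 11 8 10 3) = (0 1 6 7)(2 11 8 10 3) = [1, 6, 11, 2, 4, 5, 7, 0, 10, 9, 3, 8]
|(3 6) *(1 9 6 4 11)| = |(1 9 6 3 4 11)| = 6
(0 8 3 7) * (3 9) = (0 8 9 3 7) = [8, 1, 2, 7, 4, 5, 6, 0, 9, 3]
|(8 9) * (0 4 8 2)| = |(0 4 8 9 2)| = 5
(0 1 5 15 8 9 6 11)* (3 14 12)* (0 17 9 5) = (0 1)(3 14 12)(5 15 8)(6 11 17 9) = [1, 0, 2, 14, 4, 15, 11, 7, 5, 6, 10, 17, 3, 13, 12, 8, 16, 9]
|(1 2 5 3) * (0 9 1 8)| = 7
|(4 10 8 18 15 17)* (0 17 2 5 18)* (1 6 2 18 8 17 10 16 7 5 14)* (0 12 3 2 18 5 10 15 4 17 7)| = |(0 15 5 8 12 3 2 14 1 6 18 4 16)(7 10)| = 26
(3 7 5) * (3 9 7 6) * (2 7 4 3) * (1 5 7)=[0, 5, 1, 6, 3, 9, 2, 7, 8, 4]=(1 5 9 4 3 6 2)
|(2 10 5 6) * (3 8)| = |(2 10 5 6)(3 8)| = 4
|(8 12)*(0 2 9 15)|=4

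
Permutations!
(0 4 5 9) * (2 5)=(0 4 2 5 9)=[4, 1, 5, 3, 2, 9, 6, 7, 8, 0]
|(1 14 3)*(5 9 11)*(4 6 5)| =|(1 14 3)(4 6 5 9 11)| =15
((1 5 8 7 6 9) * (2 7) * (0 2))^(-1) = (0 8 5 1 9 6 7 2)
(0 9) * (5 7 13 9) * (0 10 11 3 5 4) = (0 4)(3 5 7 13 9 10 11) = [4, 1, 2, 5, 0, 7, 6, 13, 8, 10, 11, 3, 12, 9]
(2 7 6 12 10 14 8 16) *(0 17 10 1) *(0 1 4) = (0 17 10 14 8 16 2 7 6 12 4) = [17, 1, 7, 3, 0, 5, 12, 6, 16, 9, 14, 11, 4, 13, 8, 15, 2, 10]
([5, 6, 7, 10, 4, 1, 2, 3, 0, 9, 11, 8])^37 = [10, 8, 5, 6, 4, 11, 0, 1, 3, 9, 2, 7]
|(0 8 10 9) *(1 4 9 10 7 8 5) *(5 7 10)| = |(0 7 8 10 5 1 4 9)| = 8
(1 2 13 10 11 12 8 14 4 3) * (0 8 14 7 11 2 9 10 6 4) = [8, 9, 13, 1, 3, 5, 4, 11, 7, 10, 2, 12, 14, 6, 0] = (0 8 7 11 12 14)(1 9 10 2 13 6 4 3)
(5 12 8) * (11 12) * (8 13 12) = (5 11 8)(12 13) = [0, 1, 2, 3, 4, 11, 6, 7, 5, 9, 10, 8, 13, 12]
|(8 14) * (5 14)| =|(5 14 8)| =3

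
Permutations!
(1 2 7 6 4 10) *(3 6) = [0, 2, 7, 6, 10, 5, 4, 3, 8, 9, 1] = (1 2 7 3 6 4 10)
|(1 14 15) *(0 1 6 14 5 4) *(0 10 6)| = 8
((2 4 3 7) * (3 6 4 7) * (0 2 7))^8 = ((7)(0 2)(4 6))^8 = (7)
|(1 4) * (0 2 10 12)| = 4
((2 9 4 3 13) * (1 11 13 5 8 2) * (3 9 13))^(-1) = ((1 11 3 5 8 2 13)(4 9))^(-1) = (1 13 2 8 5 3 11)(4 9)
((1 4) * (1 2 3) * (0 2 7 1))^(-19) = (0 3 2)(1 7 4)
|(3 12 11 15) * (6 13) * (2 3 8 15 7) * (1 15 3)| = 8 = |(1 15 8 3 12 11 7 2)(6 13)|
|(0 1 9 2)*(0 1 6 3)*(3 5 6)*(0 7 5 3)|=|(1 9 2)(3 7 5 6)|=12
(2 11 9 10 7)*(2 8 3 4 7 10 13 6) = (2 11 9 13 6)(3 4 7 8) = [0, 1, 11, 4, 7, 5, 2, 8, 3, 13, 10, 9, 12, 6]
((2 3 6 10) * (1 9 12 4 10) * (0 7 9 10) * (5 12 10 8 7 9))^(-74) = (0 12 7 1 3 10)(2 9 4 5 8 6)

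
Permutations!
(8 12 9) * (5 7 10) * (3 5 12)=(3 5 7 10 12 9 8)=[0, 1, 2, 5, 4, 7, 6, 10, 3, 8, 12, 11, 9]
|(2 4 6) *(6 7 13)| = |(2 4 7 13 6)| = 5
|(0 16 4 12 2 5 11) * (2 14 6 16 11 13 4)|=8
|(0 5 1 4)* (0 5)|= |(1 4 5)|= 3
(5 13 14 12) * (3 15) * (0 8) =(0 8)(3 15)(5 13 14 12) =[8, 1, 2, 15, 4, 13, 6, 7, 0, 9, 10, 11, 5, 14, 12, 3]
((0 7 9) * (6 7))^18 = (0 7)(6 9)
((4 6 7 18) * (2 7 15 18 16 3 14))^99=((2 7 16 3 14)(4 6 15 18))^99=(2 14 3 16 7)(4 18 15 6)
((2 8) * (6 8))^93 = ((2 6 8))^93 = (8)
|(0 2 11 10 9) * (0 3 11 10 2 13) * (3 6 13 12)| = 9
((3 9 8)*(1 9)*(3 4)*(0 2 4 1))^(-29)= ((0 2 4 3)(1 9 8))^(-29)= (0 3 4 2)(1 9 8)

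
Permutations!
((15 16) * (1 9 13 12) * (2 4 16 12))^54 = (1 15 4 13)(2 9 12 16)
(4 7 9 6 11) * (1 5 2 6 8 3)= (1 5 2 6 11 4 7 9 8 3)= [0, 5, 6, 1, 7, 2, 11, 9, 3, 8, 10, 4]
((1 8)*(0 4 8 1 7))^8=(8)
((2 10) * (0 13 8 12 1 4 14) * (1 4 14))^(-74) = ((0 13 8 12 4 1 14)(2 10))^(-74) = (0 12 14 8 1 13 4)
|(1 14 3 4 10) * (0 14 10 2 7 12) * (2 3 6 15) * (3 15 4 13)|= |(0 14 6 4 15 2 7 12)(1 10)(3 13)|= 8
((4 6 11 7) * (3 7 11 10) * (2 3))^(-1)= (11)(2 10 6 4 7 3)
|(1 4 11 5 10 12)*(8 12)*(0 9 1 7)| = |(0 9 1 4 11 5 10 8 12 7)| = 10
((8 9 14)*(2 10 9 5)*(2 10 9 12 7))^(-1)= ((2 9 14 8 5 10 12 7))^(-1)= (2 7 12 10 5 8 14 9)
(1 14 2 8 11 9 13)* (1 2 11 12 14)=(2 8 12 14 11 9 13)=[0, 1, 8, 3, 4, 5, 6, 7, 12, 13, 10, 9, 14, 2, 11]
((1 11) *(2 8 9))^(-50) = (11)(2 8 9)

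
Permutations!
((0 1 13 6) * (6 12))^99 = ((0 1 13 12 6))^99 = (0 6 12 13 1)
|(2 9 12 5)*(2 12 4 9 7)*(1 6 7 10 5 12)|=|(12)(1 6 7 2 10 5)(4 9)|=6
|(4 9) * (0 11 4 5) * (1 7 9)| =|(0 11 4 1 7 9 5)| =7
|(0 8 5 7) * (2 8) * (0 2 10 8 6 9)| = 8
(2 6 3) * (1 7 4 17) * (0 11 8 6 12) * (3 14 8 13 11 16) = [16, 7, 12, 2, 17, 5, 14, 4, 6, 9, 10, 13, 0, 11, 8, 15, 3, 1] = (0 16 3 2 12)(1 7 4 17)(6 14 8)(11 13)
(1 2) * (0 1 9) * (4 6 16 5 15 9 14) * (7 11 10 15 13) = (0 1 2 14 4 6 16 5 13 7 11 10 15 9) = [1, 2, 14, 3, 6, 13, 16, 11, 8, 0, 15, 10, 12, 7, 4, 9, 5]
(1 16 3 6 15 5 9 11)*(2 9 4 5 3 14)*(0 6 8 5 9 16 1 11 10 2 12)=(0 6 15 3 8 5 4 9 10 2 16 14 12)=[6, 1, 16, 8, 9, 4, 15, 7, 5, 10, 2, 11, 0, 13, 12, 3, 14]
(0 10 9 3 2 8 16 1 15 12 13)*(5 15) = (0 10 9 3 2 8 16 1 5 15 12 13) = [10, 5, 8, 2, 4, 15, 6, 7, 16, 3, 9, 11, 13, 0, 14, 12, 1]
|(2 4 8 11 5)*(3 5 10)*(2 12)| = 8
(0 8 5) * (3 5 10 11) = (0 8 10 11 3 5) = [8, 1, 2, 5, 4, 0, 6, 7, 10, 9, 11, 3]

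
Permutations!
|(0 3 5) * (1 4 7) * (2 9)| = |(0 3 5)(1 4 7)(2 9)| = 6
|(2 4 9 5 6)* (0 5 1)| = 7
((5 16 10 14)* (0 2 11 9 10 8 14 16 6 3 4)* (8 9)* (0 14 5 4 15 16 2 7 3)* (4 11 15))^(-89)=(0 7 3 4 14 11 8 5 6)(2 15 16 9 10)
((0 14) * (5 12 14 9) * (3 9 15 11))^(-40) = (15)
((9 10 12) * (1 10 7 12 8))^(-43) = ((1 10 8)(7 12 9))^(-43) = (1 8 10)(7 9 12)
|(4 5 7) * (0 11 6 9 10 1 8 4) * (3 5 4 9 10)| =10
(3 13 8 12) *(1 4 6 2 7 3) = (1 4 6 2 7 3 13 8 12) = [0, 4, 7, 13, 6, 5, 2, 3, 12, 9, 10, 11, 1, 8]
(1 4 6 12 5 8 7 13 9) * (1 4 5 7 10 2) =[0, 5, 1, 3, 6, 8, 12, 13, 10, 4, 2, 11, 7, 9] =(1 5 8 10 2)(4 6 12 7 13 9)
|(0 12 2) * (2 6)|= |(0 12 6 2)|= 4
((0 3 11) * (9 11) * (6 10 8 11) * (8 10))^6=(11)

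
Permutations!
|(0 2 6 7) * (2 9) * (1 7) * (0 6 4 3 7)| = 8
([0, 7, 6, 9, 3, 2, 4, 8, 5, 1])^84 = (1 5 4)(2 3 7)(6 9 8)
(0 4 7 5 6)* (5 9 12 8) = (0 4 7 9 12 8 5 6) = [4, 1, 2, 3, 7, 6, 0, 9, 5, 12, 10, 11, 8]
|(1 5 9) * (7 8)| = |(1 5 9)(7 8)| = 6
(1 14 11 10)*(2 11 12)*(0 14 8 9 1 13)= (0 14 12 2 11 10 13)(1 8 9)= [14, 8, 11, 3, 4, 5, 6, 7, 9, 1, 13, 10, 2, 0, 12]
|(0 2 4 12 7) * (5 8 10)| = 15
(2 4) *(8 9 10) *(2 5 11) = (2 4 5 11)(8 9 10) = [0, 1, 4, 3, 5, 11, 6, 7, 9, 10, 8, 2]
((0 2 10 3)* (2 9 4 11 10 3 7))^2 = (0 4 10 2)(3 9 11 7)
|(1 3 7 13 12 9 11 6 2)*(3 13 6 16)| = |(1 13 12 9 11 16 3 7 6 2)| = 10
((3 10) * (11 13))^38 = (13)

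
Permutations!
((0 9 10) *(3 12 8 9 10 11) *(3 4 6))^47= ((0 10)(3 12 8 9 11 4 6))^47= (0 10)(3 4 9 12 6 11 8)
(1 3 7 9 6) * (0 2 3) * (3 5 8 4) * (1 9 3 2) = (0 1)(2 5 8 4)(3 7)(6 9) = [1, 0, 5, 7, 2, 8, 9, 3, 4, 6]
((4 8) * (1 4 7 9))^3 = ((1 4 8 7 9))^3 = (1 7 4 9 8)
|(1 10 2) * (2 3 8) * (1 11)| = 6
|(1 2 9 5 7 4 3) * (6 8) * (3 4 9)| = 6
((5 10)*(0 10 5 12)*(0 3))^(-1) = (0 3 12 10)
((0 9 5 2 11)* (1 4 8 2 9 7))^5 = (0 2 4 7 11 8 1)(5 9)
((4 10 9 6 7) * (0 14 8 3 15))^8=(0 3 14 15 8)(4 6 10 7 9)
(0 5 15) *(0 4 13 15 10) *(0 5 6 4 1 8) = (0 6 4 13 15 1 8)(5 10) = [6, 8, 2, 3, 13, 10, 4, 7, 0, 9, 5, 11, 12, 15, 14, 1]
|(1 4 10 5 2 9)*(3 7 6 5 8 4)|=21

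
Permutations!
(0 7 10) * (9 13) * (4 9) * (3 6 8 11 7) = (0 3 6 8 11 7 10)(4 9 13) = [3, 1, 2, 6, 9, 5, 8, 10, 11, 13, 0, 7, 12, 4]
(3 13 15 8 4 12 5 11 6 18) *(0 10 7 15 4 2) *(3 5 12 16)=(0 10 7 15 8 2)(3 13 4 16)(5 11 6 18)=[10, 1, 0, 13, 16, 11, 18, 15, 2, 9, 7, 6, 12, 4, 14, 8, 3, 17, 5]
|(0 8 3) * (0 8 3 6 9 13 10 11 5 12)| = 10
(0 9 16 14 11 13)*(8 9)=[8, 1, 2, 3, 4, 5, 6, 7, 9, 16, 10, 13, 12, 0, 11, 15, 14]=(0 8 9 16 14 11 13)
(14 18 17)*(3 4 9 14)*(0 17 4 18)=[17, 1, 2, 18, 9, 5, 6, 7, 8, 14, 10, 11, 12, 13, 0, 15, 16, 3, 4]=(0 17 3 18 4 9 14)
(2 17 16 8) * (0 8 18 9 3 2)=(0 8)(2 17 16 18 9 3)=[8, 1, 17, 2, 4, 5, 6, 7, 0, 3, 10, 11, 12, 13, 14, 15, 18, 16, 9]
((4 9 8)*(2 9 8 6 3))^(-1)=((2 9 6 3)(4 8))^(-1)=(2 3 6 9)(4 8)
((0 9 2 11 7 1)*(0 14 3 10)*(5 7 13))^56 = ((0 9 2 11 13 5 7 1 14 3 10))^56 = (0 9 2 11 13 5 7 1 14 3 10)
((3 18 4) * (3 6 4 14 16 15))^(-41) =((3 18 14 16 15)(4 6))^(-41) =(3 15 16 14 18)(4 6)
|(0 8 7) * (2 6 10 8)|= 6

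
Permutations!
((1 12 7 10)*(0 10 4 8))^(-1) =((0 10 1 12 7 4 8))^(-1) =(0 8 4 7 12 1 10)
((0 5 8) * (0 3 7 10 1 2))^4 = ((0 5 8 3 7 10 1 2))^4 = (0 7)(1 8)(2 3)(5 10)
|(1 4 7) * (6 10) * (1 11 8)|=10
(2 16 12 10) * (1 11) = (1 11)(2 16 12 10) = [0, 11, 16, 3, 4, 5, 6, 7, 8, 9, 2, 1, 10, 13, 14, 15, 12]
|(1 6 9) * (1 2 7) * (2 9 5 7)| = |(9)(1 6 5 7)| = 4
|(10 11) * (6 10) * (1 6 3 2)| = |(1 6 10 11 3 2)| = 6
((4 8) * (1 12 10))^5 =(1 10 12)(4 8)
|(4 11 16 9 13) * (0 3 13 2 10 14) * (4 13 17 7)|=11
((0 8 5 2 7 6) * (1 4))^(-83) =(0 8 5 2 7 6)(1 4)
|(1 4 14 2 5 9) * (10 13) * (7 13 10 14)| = |(1 4 7 13 14 2 5 9)| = 8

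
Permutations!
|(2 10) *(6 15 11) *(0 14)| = 6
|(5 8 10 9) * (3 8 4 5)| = |(3 8 10 9)(4 5)| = 4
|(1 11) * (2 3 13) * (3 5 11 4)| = 7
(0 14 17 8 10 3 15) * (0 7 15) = (0 14 17 8 10 3)(7 15) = [14, 1, 2, 0, 4, 5, 6, 15, 10, 9, 3, 11, 12, 13, 17, 7, 16, 8]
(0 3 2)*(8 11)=(0 3 2)(8 11)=[3, 1, 0, 2, 4, 5, 6, 7, 11, 9, 10, 8]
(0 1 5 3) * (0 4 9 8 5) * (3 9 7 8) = (0 1)(3 4 7 8 5 9) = [1, 0, 2, 4, 7, 9, 6, 8, 5, 3]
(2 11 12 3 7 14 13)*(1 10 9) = (1 10 9)(2 11 12 3 7 14 13) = [0, 10, 11, 7, 4, 5, 6, 14, 8, 1, 9, 12, 3, 2, 13]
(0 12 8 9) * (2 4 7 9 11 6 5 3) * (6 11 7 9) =(0 12 8 7 6 5 3 2 4 9) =[12, 1, 4, 2, 9, 3, 5, 6, 7, 0, 10, 11, 8]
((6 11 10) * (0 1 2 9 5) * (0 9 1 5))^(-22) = (0 9 5)(6 10 11)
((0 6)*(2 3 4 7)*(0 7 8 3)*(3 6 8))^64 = ((0 8 6 7 2)(3 4))^64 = (0 2 7 6 8)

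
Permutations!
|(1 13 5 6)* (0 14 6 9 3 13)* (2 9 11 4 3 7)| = |(0 14 6 1)(2 9 7)(3 13 5 11 4)| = 60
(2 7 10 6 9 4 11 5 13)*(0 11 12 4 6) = [11, 1, 7, 3, 12, 13, 9, 10, 8, 6, 0, 5, 4, 2] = (0 11 5 13 2 7 10)(4 12)(6 9)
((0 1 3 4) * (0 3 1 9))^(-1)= (0 9)(3 4)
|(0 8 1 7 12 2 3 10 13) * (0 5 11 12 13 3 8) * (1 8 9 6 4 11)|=|(1 7 13 5)(2 9 6 4 11 12)(3 10)|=12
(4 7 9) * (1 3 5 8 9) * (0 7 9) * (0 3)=[7, 0, 2, 5, 9, 8, 6, 1, 3, 4]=(0 7 1)(3 5 8)(4 9)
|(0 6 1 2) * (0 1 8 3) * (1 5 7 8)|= 8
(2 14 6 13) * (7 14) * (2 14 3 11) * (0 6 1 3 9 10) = [6, 3, 7, 11, 4, 5, 13, 9, 8, 10, 0, 2, 12, 14, 1] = (0 6 13 14 1 3 11 2 7 9 10)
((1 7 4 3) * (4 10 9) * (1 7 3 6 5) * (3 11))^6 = (1 4 7)(3 5 9)(6 10 11)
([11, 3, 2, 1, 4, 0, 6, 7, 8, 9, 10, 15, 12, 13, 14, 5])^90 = (0 15)(5 11)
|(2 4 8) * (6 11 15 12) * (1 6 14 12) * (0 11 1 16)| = |(0 11 15 16)(1 6)(2 4 8)(12 14)| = 12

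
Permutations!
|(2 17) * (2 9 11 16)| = |(2 17 9 11 16)| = 5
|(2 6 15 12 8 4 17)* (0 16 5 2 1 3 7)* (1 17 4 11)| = |(17)(0 16 5 2 6 15 12 8 11 1 3 7)| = 12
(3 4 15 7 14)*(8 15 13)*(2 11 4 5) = (2 11 4 13 8 15 7 14 3 5) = [0, 1, 11, 5, 13, 2, 6, 14, 15, 9, 10, 4, 12, 8, 3, 7]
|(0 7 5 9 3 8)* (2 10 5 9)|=|(0 7 9 3 8)(2 10 5)|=15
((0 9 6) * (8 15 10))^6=((0 9 6)(8 15 10))^6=(15)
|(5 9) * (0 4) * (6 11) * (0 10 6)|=|(0 4 10 6 11)(5 9)|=10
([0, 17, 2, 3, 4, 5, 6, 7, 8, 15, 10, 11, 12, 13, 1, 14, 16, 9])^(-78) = [0, 9, 2, 3, 4, 5, 6, 7, 8, 14, 10, 11, 12, 13, 17, 1, 16, 15]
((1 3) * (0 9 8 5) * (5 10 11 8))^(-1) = (0 5 9)(1 3)(8 11 10)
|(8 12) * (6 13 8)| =4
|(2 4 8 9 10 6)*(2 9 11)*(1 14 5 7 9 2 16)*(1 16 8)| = 18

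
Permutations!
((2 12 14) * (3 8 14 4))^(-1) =((2 12 4 3 8 14))^(-1) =(2 14 8 3 4 12)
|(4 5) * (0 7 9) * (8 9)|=4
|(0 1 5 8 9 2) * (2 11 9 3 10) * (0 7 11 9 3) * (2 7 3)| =|(0 1 5 8)(2 3 10 7 11)| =20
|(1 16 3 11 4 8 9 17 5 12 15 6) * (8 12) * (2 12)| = 36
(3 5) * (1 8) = (1 8)(3 5) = [0, 8, 2, 5, 4, 3, 6, 7, 1]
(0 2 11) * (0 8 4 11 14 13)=(0 2 14 13)(4 11 8)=[2, 1, 14, 3, 11, 5, 6, 7, 4, 9, 10, 8, 12, 0, 13]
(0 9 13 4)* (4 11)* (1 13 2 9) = (0 1 13 11 4)(2 9) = [1, 13, 9, 3, 0, 5, 6, 7, 8, 2, 10, 4, 12, 11]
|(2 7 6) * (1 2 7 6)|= |(1 2 6 7)|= 4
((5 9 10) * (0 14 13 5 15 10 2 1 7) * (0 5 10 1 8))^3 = ((0 14 13 10 15 1 7 5 9 2 8))^3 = (0 10 7 2 14 15 5 8 13 1 9)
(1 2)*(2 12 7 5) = (1 12 7 5 2) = [0, 12, 1, 3, 4, 2, 6, 5, 8, 9, 10, 11, 7]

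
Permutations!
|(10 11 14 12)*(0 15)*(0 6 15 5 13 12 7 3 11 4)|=|(0 5 13 12 10 4)(3 11 14 7)(6 15)|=12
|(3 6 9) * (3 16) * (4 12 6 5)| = 7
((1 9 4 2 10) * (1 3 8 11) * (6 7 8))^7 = ((1 9 4 2 10 3 6 7 8 11))^7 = (1 7 10 9 8 3 4 11 6 2)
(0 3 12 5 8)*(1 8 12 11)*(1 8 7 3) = (0 1 7 3 11 8)(5 12) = [1, 7, 2, 11, 4, 12, 6, 3, 0, 9, 10, 8, 5]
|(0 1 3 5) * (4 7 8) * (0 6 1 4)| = |(0 4 7 8)(1 3 5 6)| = 4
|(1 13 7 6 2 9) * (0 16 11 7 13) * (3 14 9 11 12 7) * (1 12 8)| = |(0 16 8 1)(2 11 3 14 9 12 7 6)| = 8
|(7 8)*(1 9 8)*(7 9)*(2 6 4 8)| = |(1 7)(2 6 4 8 9)| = 10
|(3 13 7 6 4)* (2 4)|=|(2 4 3 13 7 6)|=6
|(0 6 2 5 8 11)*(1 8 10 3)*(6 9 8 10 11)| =|(0 9 8 6 2 5 11)(1 10 3)| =21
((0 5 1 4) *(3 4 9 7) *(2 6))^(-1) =((0 5 1 9 7 3 4)(2 6))^(-1) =(0 4 3 7 9 1 5)(2 6)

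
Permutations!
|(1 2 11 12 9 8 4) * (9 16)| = |(1 2 11 12 16 9 8 4)| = 8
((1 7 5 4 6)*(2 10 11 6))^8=((1 7 5 4 2 10 11 6))^8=(11)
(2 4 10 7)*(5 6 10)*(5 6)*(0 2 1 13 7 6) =(0 2 4)(1 13 7)(6 10) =[2, 13, 4, 3, 0, 5, 10, 1, 8, 9, 6, 11, 12, 7]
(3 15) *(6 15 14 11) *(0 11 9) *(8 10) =(0 11 6 15 3 14 9)(8 10) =[11, 1, 2, 14, 4, 5, 15, 7, 10, 0, 8, 6, 12, 13, 9, 3]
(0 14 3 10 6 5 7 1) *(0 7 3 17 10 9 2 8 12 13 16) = (0 14 17 10 6 5 3 9 2 8 12 13 16)(1 7) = [14, 7, 8, 9, 4, 3, 5, 1, 12, 2, 6, 11, 13, 16, 17, 15, 0, 10]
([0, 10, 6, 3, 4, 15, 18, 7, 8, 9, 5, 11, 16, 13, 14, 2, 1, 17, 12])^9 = [0, 1, 2, 3, 4, 5, 6, 7, 8, 9, 10, 11, 12, 13, 14, 15, 16, 17, 18]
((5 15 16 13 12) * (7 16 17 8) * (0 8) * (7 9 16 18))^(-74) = ((0 8 9 16 13 12 5 15 17)(7 18))^(-74) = (18)(0 15 12 16 8 17 5 13 9)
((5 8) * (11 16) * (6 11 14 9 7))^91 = (5 8)(6 11 16 14 9 7) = ((5 8)(6 11 16 14 9 7))^91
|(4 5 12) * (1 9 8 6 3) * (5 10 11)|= 5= |(1 9 8 6 3)(4 10 11 5 12)|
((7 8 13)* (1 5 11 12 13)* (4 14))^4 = (14)(1 13 5 7 11 8 12)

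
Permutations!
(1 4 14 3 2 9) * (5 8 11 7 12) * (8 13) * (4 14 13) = (1 14 3 2 9)(4 13 8 11 7 12 5) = [0, 14, 9, 2, 13, 4, 6, 12, 11, 1, 10, 7, 5, 8, 3]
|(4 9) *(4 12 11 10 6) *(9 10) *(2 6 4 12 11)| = |(2 6 12)(4 10)(9 11)| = 6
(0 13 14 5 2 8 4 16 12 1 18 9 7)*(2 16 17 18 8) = (0 13 14 5 16 12 1 8 4 17 18 9 7) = [13, 8, 2, 3, 17, 16, 6, 0, 4, 7, 10, 11, 1, 14, 5, 15, 12, 18, 9]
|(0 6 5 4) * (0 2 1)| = |(0 6 5 4 2 1)| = 6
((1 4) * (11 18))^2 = (18)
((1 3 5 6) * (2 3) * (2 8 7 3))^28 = (1 5 7)(3 8 6)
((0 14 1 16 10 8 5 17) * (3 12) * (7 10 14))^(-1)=((0 7 10 8 5 17)(1 16 14)(3 12))^(-1)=(0 17 5 8 10 7)(1 14 16)(3 12)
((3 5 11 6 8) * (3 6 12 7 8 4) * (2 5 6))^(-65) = (2 5 11 12 7 8)(3 6 4)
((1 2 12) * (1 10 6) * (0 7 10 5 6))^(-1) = ((0 7 10)(1 2 12 5 6))^(-1) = (0 10 7)(1 6 5 12 2)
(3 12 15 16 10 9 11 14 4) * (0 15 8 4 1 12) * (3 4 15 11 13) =(0 11 14 1 12 8 15 16 10 9 13 3) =[11, 12, 2, 0, 4, 5, 6, 7, 15, 13, 9, 14, 8, 3, 1, 16, 10]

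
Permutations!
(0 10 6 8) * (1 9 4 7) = (0 10 6 8)(1 9 4 7) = [10, 9, 2, 3, 7, 5, 8, 1, 0, 4, 6]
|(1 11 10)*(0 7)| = 6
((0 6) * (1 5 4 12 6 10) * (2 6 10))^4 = (0 2 6)(1 10 12 4 5)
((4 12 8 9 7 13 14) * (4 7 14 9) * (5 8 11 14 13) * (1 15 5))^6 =((1 15 5 8 4 12 11 14 7)(9 13))^6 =(1 11 8)(4 15 14)(5 7 12)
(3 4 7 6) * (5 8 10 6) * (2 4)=(2 4 7 5 8 10 6 3)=[0, 1, 4, 2, 7, 8, 3, 5, 10, 9, 6]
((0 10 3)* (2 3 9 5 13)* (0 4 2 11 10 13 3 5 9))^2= ((0 13 11 10)(2 5 3 4))^2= (0 11)(2 3)(4 5)(10 13)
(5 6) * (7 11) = (5 6)(7 11) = [0, 1, 2, 3, 4, 6, 5, 11, 8, 9, 10, 7]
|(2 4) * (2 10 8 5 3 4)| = |(3 4 10 8 5)| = 5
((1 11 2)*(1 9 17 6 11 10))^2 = ((1 10)(2 9 17 6 11))^2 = (2 17 11 9 6)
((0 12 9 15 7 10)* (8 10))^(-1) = ((0 12 9 15 7 8 10))^(-1) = (0 10 8 7 15 9 12)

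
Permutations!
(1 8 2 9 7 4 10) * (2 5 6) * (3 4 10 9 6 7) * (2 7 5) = (1 8 2 6 7 10)(3 4 9) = [0, 8, 6, 4, 9, 5, 7, 10, 2, 3, 1]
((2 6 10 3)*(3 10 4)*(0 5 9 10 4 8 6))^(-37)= (0 3 10 5 2 4 9)(6 8)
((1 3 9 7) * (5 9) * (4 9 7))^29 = (1 3 5 7)(4 9) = ((1 3 5 7)(4 9))^29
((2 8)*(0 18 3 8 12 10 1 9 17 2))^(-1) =(0 8 3 18)(1 10 12 2 17 9)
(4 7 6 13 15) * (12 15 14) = (4 7 6 13 14 12 15) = [0, 1, 2, 3, 7, 5, 13, 6, 8, 9, 10, 11, 15, 14, 12, 4]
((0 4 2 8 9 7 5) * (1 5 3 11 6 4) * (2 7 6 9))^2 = ((0 1 5)(2 8)(3 11 9 6 4 7))^2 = (0 5 1)(3 9 4)(6 7 11)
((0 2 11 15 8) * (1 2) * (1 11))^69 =(0 11 15 8)(1 2)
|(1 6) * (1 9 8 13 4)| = 6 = |(1 6 9 8 13 4)|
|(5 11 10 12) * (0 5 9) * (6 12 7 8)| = |(0 5 11 10 7 8 6 12 9)| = 9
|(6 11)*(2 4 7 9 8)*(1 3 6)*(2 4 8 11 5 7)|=21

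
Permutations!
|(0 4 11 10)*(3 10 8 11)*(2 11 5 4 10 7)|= |(0 10)(2 11 8 5 4 3 7)|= 14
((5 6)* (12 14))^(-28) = (14)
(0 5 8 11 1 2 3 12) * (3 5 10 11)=(0 10 11 1 2 5 8 3 12)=[10, 2, 5, 12, 4, 8, 6, 7, 3, 9, 11, 1, 0]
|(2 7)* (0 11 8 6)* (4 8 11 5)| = |(11)(0 5 4 8 6)(2 7)| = 10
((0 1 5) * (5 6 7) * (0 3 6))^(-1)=((0 1)(3 6 7 5))^(-1)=(0 1)(3 5 7 6)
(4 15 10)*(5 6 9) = (4 15 10)(5 6 9) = [0, 1, 2, 3, 15, 6, 9, 7, 8, 5, 4, 11, 12, 13, 14, 10]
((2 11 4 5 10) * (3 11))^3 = ((2 3 11 4 5 10))^3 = (2 4)(3 5)(10 11)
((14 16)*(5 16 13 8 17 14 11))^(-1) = (5 11 16)(8 13 14 17)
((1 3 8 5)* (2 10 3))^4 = (1 8 10)(2 5 3)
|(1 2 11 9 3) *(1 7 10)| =|(1 2 11 9 3 7 10)| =7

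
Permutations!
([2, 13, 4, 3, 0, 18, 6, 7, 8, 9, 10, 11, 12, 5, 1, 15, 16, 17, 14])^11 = [4, 13, 0, 3, 2, 18, 6, 7, 8, 9, 10, 11, 12, 5, 1, 15, 16, 17, 14]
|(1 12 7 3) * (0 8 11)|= 12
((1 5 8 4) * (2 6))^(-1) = (1 4 8 5)(2 6)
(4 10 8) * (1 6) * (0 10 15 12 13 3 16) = [10, 6, 2, 16, 15, 5, 1, 7, 4, 9, 8, 11, 13, 3, 14, 12, 0] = (0 10 8 4 15 12 13 3 16)(1 6)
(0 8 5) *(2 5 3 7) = [8, 1, 5, 7, 4, 0, 6, 2, 3] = (0 8 3 7 2 5)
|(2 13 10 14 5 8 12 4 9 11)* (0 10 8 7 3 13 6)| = 14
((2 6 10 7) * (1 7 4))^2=(1 2 10)(4 7 6)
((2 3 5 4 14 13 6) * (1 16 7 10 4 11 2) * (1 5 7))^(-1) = (1 16)(2 11 5 6 13 14 4 10 7 3)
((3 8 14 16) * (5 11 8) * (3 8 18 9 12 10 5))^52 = ((5 11 18 9 12 10)(8 14 16))^52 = (5 12 18)(8 14 16)(9 11 10)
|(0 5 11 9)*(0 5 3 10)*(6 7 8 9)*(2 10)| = 12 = |(0 3 2 10)(5 11 6 7 8 9)|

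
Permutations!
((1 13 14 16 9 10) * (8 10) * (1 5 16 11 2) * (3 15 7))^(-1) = (1 2 11 14 13)(3 7 15)(5 10 8 9 16)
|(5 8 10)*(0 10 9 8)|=|(0 10 5)(8 9)|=6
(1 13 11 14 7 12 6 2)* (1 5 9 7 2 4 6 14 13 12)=(1 12 14 2 5 9 7)(4 6)(11 13)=[0, 12, 5, 3, 6, 9, 4, 1, 8, 7, 10, 13, 14, 11, 2]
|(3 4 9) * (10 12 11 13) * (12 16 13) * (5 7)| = |(3 4 9)(5 7)(10 16 13)(11 12)| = 6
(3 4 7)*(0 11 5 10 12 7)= (0 11 5 10 12 7 3 4)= [11, 1, 2, 4, 0, 10, 6, 3, 8, 9, 12, 5, 7]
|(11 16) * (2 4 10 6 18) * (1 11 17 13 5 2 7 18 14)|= |(1 11 16 17 13 5 2 4 10 6 14)(7 18)|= 22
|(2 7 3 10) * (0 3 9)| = 6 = |(0 3 10 2 7 9)|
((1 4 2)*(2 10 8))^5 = ((1 4 10 8 2))^5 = (10)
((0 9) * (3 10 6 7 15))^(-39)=((0 9)(3 10 6 7 15))^(-39)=(0 9)(3 10 6 7 15)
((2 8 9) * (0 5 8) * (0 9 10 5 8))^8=((0 8 10 5)(2 9))^8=(10)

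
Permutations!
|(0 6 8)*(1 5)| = 6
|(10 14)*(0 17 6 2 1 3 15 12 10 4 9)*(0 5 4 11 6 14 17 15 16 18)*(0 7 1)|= |(0 15 12 10 17 14 11 6 2)(1 3 16 18 7)(4 9 5)|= 45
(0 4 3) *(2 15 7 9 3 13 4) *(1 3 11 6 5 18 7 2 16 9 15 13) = (0 16 9 11 6 5 18 7 15 2 13 4 1 3) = [16, 3, 13, 0, 1, 18, 5, 15, 8, 11, 10, 6, 12, 4, 14, 2, 9, 17, 7]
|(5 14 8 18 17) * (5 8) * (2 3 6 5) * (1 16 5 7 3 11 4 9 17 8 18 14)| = |(1 16 5)(2 11 4 9 17 18 8 14)(3 6 7)| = 24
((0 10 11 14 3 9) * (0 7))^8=((0 10 11 14 3 9 7))^8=(0 10 11 14 3 9 7)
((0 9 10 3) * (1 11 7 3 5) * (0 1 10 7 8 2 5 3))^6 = ((0 9 7)(1 11 8 2 5 10 3))^6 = (1 3 10 5 2 8 11)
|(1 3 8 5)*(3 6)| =|(1 6 3 8 5)| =5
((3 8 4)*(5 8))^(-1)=(3 4 8 5)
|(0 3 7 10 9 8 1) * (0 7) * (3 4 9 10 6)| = 8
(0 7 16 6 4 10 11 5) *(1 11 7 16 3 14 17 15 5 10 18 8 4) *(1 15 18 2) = (0 16 6 15 5)(1 11 10 7 3 14 17 18 8 4 2) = [16, 11, 1, 14, 2, 0, 15, 3, 4, 9, 7, 10, 12, 13, 17, 5, 6, 18, 8]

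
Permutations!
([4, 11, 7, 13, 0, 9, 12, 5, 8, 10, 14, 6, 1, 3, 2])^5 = (0 4)(1 11 6 12)(2 14 10 9 5 7)(3 13)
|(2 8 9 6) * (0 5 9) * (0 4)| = 7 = |(0 5 9 6 2 8 4)|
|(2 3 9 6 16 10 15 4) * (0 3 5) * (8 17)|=|(0 3 9 6 16 10 15 4 2 5)(8 17)|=10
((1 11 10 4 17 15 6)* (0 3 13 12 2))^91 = (17)(0 3 13 12 2)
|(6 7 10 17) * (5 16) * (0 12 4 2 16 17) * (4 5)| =|(0 12 5 17 6 7 10)(2 16 4)| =21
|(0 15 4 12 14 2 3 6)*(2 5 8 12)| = 12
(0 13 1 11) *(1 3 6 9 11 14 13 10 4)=(0 10 4 1 14 13 3 6 9 11)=[10, 14, 2, 6, 1, 5, 9, 7, 8, 11, 4, 0, 12, 3, 13]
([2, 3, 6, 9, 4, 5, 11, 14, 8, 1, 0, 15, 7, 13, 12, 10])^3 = [11, 1, 15, 3, 4, 5, 10, 7, 8, 9, 6, 0, 12, 13, 14, 2]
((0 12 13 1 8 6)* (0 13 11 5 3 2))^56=(13)(0 11 3)(2 12 5)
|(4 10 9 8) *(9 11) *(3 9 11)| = 5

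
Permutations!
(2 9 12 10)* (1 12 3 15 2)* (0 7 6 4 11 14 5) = (0 7 6 4 11 14 5)(1 12 10)(2 9 3 15) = [7, 12, 9, 15, 11, 0, 4, 6, 8, 3, 1, 14, 10, 13, 5, 2]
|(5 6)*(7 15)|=2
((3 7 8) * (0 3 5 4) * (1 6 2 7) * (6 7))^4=(0 8 3 5 1 4 7)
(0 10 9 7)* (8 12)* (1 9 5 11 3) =[10, 9, 2, 1, 4, 11, 6, 0, 12, 7, 5, 3, 8] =(0 10 5 11 3 1 9 7)(8 12)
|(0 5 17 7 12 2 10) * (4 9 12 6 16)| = |(0 5 17 7 6 16 4 9 12 2 10)| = 11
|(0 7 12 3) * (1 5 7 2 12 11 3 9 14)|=10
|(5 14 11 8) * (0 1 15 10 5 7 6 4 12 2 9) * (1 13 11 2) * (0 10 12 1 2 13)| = 14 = |(1 15 12 2 9 10 5 14 13 11 8 7 6 4)|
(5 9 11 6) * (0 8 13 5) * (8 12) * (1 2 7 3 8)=[12, 2, 7, 8, 4, 9, 0, 3, 13, 11, 10, 6, 1, 5]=(0 12 1 2 7 3 8 13 5 9 11 6)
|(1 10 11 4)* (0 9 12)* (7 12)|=4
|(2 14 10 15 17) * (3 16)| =|(2 14 10 15 17)(3 16)| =10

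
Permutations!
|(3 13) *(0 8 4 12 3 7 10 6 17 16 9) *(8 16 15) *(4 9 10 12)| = 8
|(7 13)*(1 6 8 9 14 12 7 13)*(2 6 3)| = 9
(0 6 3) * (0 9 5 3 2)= (0 6 2)(3 9 5)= [6, 1, 0, 9, 4, 3, 2, 7, 8, 5]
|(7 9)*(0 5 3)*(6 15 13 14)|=12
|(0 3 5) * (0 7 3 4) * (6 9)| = 6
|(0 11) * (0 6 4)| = 4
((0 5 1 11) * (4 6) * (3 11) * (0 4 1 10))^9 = (1 6 4 11 3)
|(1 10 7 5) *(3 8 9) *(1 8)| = 7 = |(1 10 7 5 8 9 3)|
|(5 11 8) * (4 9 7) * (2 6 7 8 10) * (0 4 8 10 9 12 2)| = 11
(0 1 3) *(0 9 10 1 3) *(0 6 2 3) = (1 6 2 3 9 10) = [0, 6, 3, 9, 4, 5, 2, 7, 8, 10, 1]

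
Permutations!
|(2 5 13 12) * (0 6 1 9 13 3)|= 9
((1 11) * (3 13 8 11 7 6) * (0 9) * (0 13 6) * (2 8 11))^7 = ((0 9 13 11 1 7)(2 8)(3 6))^7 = (0 9 13 11 1 7)(2 8)(3 6)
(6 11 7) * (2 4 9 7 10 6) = (2 4 9 7)(6 11 10) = [0, 1, 4, 3, 9, 5, 11, 2, 8, 7, 6, 10]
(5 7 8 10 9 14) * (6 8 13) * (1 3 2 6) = (1 3 2 6 8 10 9 14 5 7 13) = [0, 3, 6, 2, 4, 7, 8, 13, 10, 14, 9, 11, 12, 1, 5]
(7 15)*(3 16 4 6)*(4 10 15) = (3 16 10 15 7 4 6) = [0, 1, 2, 16, 6, 5, 3, 4, 8, 9, 15, 11, 12, 13, 14, 7, 10]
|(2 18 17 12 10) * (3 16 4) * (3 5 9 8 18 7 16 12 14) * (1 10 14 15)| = 12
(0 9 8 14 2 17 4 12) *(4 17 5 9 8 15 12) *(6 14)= (17)(0 8 6 14 2 5 9 15 12)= [8, 1, 5, 3, 4, 9, 14, 7, 6, 15, 10, 11, 0, 13, 2, 12, 16, 17]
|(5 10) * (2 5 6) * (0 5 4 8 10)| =|(0 5)(2 4 8 10 6)| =10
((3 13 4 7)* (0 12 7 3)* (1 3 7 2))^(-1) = (0 7 4 13 3 1 2 12) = ((0 12 2 1 3 13 4 7))^(-1)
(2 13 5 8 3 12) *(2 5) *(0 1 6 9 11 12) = (0 1 6 9 11 12 5 8 3)(2 13) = [1, 6, 13, 0, 4, 8, 9, 7, 3, 11, 10, 12, 5, 2]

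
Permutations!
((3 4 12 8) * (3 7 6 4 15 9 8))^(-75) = (3 6 9 12 7 15 4 8) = ((3 15 9 8 7 6 4 12))^(-75)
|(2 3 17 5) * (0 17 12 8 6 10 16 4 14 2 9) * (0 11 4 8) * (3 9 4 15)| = |(0 17 5 4 14 2 9 11 15 3 12)(6 10 16 8)| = 44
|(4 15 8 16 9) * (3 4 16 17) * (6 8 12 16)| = |(3 4 15 12 16 9 6 8 17)| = 9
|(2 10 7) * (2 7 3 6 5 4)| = 6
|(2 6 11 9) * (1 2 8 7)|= 7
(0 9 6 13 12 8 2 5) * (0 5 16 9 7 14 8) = [7, 1, 16, 3, 4, 5, 13, 14, 2, 6, 10, 11, 0, 12, 8, 15, 9] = (0 7 14 8 2 16 9 6 13 12)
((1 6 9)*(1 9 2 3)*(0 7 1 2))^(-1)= (9)(0 6 1 7)(2 3)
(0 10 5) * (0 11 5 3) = (0 10 3)(5 11) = [10, 1, 2, 0, 4, 11, 6, 7, 8, 9, 3, 5]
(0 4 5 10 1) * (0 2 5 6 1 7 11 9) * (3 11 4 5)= [5, 2, 3, 11, 6, 10, 1, 4, 8, 0, 7, 9]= (0 5 10 7 4 6 1 2 3 11 9)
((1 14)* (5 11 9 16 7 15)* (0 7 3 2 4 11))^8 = (2 11 16)(3 4 9)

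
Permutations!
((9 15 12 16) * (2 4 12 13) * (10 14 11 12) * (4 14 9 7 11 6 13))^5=(2 14 6 13)(4 10 9 15)(7 11 12 16)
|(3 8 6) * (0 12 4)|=|(0 12 4)(3 8 6)|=3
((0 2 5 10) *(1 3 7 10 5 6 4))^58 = ((0 2 6 4 1 3 7 10))^58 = (0 6 1 7)(2 4 3 10)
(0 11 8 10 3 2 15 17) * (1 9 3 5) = [11, 9, 15, 2, 4, 1, 6, 7, 10, 3, 5, 8, 12, 13, 14, 17, 16, 0] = (0 11 8 10 5 1 9 3 2 15 17)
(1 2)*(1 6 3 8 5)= (1 2 6 3 8 5)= [0, 2, 6, 8, 4, 1, 3, 7, 5]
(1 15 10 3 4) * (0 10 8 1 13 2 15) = (0 10 3 4 13 2 15 8 1) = [10, 0, 15, 4, 13, 5, 6, 7, 1, 9, 3, 11, 12, 2, 14, 8]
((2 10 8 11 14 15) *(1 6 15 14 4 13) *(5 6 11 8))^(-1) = (1 13 4 11)(2 15 6 5 10)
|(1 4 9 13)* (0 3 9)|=6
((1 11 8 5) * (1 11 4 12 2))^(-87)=(1 4 12 2)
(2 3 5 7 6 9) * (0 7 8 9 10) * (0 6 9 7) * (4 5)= [0, 1, 3, 4, 5, 8, 10, 9, 7, 2, 6]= (2 3 4 5 8 7 9)(6 10)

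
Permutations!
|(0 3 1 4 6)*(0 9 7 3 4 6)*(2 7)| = 6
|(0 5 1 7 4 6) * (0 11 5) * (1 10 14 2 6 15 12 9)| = 6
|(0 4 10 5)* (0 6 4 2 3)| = 12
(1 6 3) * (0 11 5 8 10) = [11, 6, 2, 1, 4, 8, 3, 7, 10, 9, 0, 5] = (0 11 5 8 10)(1 6 3)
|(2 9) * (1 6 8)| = 6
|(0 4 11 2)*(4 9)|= |(0 9 4 11 2)|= 5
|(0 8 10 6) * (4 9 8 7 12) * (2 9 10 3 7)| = |(0 2 9 8 3 7 12 4 10 6)| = 10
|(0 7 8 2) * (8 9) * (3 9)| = 6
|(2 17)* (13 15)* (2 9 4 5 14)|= 6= |(2 17 9 4 5 14)(13 15)|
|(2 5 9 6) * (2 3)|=|(2 5 9 6 3)|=5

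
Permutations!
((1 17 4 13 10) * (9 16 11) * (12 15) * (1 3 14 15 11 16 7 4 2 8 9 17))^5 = (2 13 12 9 3 17 4 15 8 10 11 7 14)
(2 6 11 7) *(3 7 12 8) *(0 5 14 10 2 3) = (0 5 14 10 2 6 11 12 8)(3 7) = [5, 1, 6, 7, 4, 14, 11, 3, 0, 9, 2, 12, 8, 13, 10]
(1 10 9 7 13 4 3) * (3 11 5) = (1 10 9 7 13 4 11 5 3) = [0, 10, 2, 1, 11, 3, 6, 13, 8, 7, 9, 5, 12, 4]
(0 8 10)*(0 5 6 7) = (0 8 10 5 6 7) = [8, 1, 2, 3, 4, 6, 7, 0, 10, 9, 5]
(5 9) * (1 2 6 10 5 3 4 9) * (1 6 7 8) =[0, 2, 7, 4, 9, 6, 10, 8, 1, 3, 5] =(1 2 7 8)(3 4 9)(5 6 10)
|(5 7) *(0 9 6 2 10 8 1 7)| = |(0 9 6 2 10 8 1 7 5)| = 9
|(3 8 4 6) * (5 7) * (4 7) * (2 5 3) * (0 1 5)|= |(0 1 5 4 6 2)(3 8 7)|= 6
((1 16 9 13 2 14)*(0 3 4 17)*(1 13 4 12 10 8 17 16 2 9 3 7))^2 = (0 1 14 9 16 12 8)(2 13 4 3 10 17 7)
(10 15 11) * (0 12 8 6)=(0 12 8 6)(10 15 11)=[12, 1, 2, 3, 4, 5, 0, 7, 6, 9, 15, 10, 8, 13, 14, 11]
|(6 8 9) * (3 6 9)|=|(9)(3 6 8)|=3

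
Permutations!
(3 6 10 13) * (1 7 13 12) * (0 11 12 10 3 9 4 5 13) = (0 11 12 1 7)(3 6)(4 5 13 9) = [11, 7, 2, 6, 5, 13, 3, 0, 8, 4, 10, 12, 1, 9]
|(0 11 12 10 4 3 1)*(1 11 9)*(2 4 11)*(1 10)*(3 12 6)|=10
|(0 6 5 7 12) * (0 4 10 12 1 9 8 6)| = 6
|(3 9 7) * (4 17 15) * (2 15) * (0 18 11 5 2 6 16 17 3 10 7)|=18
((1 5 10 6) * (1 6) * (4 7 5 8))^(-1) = (1 10 5 7 4 8)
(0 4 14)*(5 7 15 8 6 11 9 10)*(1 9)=(0 4 14)(1 9 10 5 7 15 8 6 11)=[4, 9, 2, 3, 14, 7, 11, 15, 6, 10, 5, 1, 12, 13, 0, 8]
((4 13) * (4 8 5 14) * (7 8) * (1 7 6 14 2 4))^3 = ((1 7 8 5 2 4 13 6 14))^3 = (1 5 13)(2 6 7)(4 14 8)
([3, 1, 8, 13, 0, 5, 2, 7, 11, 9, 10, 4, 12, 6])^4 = (0 2)(3 8)(4 6)(11 13)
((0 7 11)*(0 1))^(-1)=(0 1 11 7)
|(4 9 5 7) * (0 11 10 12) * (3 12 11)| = |(0 3 12)(4 9 5 7)(10 11)| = 12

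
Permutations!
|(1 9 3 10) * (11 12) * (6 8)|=|(1 9 3 10)(6 8)(11 12)|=4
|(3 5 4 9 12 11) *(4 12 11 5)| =|(3 4 9 11)(5 12)| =4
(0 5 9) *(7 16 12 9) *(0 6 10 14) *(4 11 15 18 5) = (0 4 11 15 18 5 7 16 12 9 6 10 14) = [4, 1, 2, 3, 11, 7, 10, 16, 8, 6, 14, 15, 9, 13, 0, 18, 12, 17, 5]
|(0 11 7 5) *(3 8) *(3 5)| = 6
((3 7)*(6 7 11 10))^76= ((3 11 10 6 7))^76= (3 11 10 6 7)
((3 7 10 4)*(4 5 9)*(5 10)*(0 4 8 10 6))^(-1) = (0 6 10 8 9 5 7 3 4)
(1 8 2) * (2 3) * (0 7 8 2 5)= (0 7 8 3 5)(1 2)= [7, 2, 1, 5, 4, 0, 6, 8, 3]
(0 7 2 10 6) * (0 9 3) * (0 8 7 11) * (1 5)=[11, 5, 10, 8, 4, 1, 9, 2, 7, 3, 6, 0]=(0 11)(1 5)(2 10 6 9 3 8 7)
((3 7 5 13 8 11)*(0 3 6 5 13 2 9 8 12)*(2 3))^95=(0 3 8 12 5 9 13 6 2 7 11)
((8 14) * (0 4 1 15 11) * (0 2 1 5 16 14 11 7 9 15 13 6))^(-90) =((0 4 5 16 14 8 11 2 1 13 6)(7 9 15))^(-90) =(0 13 2 8 16 4 6 1 11 14 5)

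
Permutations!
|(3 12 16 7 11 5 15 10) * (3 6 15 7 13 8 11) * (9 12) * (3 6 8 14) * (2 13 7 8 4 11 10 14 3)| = |(2 13 3 9 12 16 7 6 15 14)(4 11 5 8 10)| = 10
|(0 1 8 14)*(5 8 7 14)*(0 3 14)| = |(0 1 7)(3 14)(5 8)| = 6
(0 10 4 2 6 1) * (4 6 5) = [10, 0, 5, 3, 2, 4, 1, 7, 8, 9, 6] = (0 10 6 1)(2 5 4)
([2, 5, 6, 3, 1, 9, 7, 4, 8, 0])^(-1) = [9, 4, 0, 3, 7, 1, 2, 6, 8, 5]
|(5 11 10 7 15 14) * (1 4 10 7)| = |(1 4 10)(5 11 7 15 14)| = 15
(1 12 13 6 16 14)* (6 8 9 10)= (1 12 13 8 9 10 6 16 14)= [0, 12, 2, 3, 4, 5, 16, 7, 9, 10, 6, 11, 13, 8, 1, 15, 14]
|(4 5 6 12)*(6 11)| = 5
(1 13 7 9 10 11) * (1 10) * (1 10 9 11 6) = (1 13 7 11 9 10 6) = [0, 13, 2, 3, 4, 5, 1, 11, 8, 10, 6, 9, 12, 7]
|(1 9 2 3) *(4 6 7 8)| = 4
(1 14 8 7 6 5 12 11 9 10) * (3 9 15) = (1 14 8 7 6 5 12 11 15 3 9 10) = [0, 14, 2, 9, 4, 12, 5, 6, 7, 10, 1, 15, 11, 13, 8, 3]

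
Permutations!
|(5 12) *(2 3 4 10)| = 4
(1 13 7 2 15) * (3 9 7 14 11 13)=[0, 3, 15, 9, 4, 5, 6, 2, 8, 7, 10, 13, 12, 14, 11, 1]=(1 3 9 7 2 15)(11 13 14)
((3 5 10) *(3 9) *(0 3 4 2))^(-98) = ((0 3 5 10 9 4 2))^(-98) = (10)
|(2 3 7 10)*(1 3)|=|(1 3 7 10 2)|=5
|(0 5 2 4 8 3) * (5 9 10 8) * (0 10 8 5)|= 8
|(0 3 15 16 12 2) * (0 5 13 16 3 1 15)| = |(0 1 15 3)(2 5 13 16 12)| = 20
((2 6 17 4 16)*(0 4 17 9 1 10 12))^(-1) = (17)(0 12 10 1 9 6 2 16 4)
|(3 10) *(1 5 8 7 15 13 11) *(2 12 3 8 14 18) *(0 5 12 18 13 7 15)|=|(0 5 14 13 11 1 12 3 10 8 15 7)(2 18)|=12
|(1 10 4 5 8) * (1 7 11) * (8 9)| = 8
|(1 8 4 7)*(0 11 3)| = 12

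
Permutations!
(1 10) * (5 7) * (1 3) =(1 10 3)(5 7) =[0, 10, 2, 1, 4, 7, 6, 5, 8, 9, 3]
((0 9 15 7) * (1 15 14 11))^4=((0 9 14 11 1 15 7))^4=(0 1 9 15 14 7 11)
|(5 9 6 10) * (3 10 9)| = |(3 10 5)(6 9)| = 6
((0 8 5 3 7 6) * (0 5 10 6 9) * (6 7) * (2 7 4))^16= (0 10 2 9 8 4 7)(3 6 5)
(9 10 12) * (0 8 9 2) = [8, 1, 0, 3, 4, 5, 6, 7, 9, 10, 12, 11, 2] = (0 8 9 10 12 2)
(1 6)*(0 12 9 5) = (0 12 9 5)(1 6) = [12, 6, 2, 3, 4, 0, 1, 7, 8, 5, 10, 11, 9]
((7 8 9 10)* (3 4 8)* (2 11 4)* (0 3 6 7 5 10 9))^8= ((0 3 2 11 4 8)(5 10)(6 7))^8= (0 2 4)(3 11 8)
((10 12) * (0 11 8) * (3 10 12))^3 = ((12)(0 11 8)(3 10))^3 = (12)(3 10)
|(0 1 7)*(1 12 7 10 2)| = 3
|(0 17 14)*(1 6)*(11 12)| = |(0 17 14)(1 6)(11 12)| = 6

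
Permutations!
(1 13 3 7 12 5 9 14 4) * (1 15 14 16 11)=(1 13 3 7 12 5 9 16 11)(4 15 14)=[0, 13, 2, 7, 15, 9, 6, 12, 8, 16, 10, 1, 5, 3, 4, 14, 11]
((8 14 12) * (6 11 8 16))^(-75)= ((6 11 8 14 12 16))^(-75)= (6 14)(8 16)(11 12)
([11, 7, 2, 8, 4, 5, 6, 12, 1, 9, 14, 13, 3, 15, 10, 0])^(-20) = (15)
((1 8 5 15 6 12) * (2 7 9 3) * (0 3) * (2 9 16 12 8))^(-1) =(0 9 3)(1 12 16 7 2)(5 8 6 15)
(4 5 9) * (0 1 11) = (0 1 11)(4 5 9) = [1, 11, 2, 3, 5, 9, 6, 7, 8, 4, 10, 0]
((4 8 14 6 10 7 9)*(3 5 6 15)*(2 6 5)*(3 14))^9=(2 6 10 7 9 4 8 3)(14 15)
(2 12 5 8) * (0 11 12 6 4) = [11, 1, 6, 3, 0, 8, 4, 7, 2, 9, 10, 12, 5] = (0 11 12 5 8 2 6 4)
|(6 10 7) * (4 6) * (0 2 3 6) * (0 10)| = |(0 2 3 6)(4 10 7)| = 12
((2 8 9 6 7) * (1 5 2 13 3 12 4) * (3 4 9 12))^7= (1 7 12 5 13 9 2 4 6 8)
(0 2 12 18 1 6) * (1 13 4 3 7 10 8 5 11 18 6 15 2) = (0 1 15 2 12 6)(3 7 10 8 5 11 18 13 4) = [1, 15, 12, 7, 3, 11, 0, 10, 5, 9, 8, 18, 6, 4, 14, 2, 16, 17, 13]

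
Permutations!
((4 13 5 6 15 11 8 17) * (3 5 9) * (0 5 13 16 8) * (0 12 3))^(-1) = ((0 5 6 15 11 12 3 13 9)(4 16 8 17))^(-1) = (0 9 13 3 12 11 15 6 5)(4 17 8 16)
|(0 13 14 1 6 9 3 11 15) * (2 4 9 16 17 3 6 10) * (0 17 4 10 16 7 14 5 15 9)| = 14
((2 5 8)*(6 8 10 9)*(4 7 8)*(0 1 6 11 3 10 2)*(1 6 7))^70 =((0 6 4 1 7 8)(2 5)(3 10 9 11))^70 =(0 7 4)(1 6 8)(3 9)(10 11)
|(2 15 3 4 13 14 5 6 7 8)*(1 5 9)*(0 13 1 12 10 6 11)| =16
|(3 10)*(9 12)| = 2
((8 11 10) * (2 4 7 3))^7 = ((2 4 7 3)(8 11 10))^7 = (2 3 7 4)(8 11 10)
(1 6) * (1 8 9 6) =(6 8 9) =[0, 1, 2, 3, 4, 5, 8, 7, 9, 6]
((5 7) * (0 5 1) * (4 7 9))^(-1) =((0 5 9 4 7 1))^(-1) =(0 1 7 4 9 5)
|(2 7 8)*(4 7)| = |(2 4 7 8)| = 4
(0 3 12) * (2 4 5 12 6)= [3, 1, 4, 6, 5, 12, 2, 7, 8, 9, 10, 11, 0]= (0 3 6 2 4 5 12)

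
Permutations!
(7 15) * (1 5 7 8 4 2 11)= (1 5 7 15 8 4 2 11)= [0, 5, 11, 3, 2, 7, 6, 15, 4, 9, 10, 1, 12, 13, 14, 8]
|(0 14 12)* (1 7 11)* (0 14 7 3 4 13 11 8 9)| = |(0 7 8 9)(1 3 4 13 11)(12 14)| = 20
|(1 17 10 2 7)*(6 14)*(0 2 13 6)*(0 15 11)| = |(0 2 7 1 17 10 13 6 14 15 11)| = 11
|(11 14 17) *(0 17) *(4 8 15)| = |(0 17 11 14)(4 8 15)| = 12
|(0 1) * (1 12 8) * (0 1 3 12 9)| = 6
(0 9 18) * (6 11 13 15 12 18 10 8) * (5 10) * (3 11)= (0 9 5 10 8 6 3 11 13 15 12 18)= [9, 1, 2, 11, 4, 10, 3, 7, 6, 5, 8, 13, 18, 15, 14, 12, 16, 17, 0]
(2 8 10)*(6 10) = (2 8 6 10) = [0, 1, 8, 3, 4, 5, 10, 7, 6, 9, 2]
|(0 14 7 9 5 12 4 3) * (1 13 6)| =24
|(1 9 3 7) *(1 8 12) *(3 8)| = |(1 9 8 12)(3 7)| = 4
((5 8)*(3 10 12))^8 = (3 12 10)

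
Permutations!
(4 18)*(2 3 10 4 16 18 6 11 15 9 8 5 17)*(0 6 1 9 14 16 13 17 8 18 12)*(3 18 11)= (0 6 3 10 4 1 9 11 15 14 16 12)(2 18 13 17)(5 8)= [6, 9, 18, 10, 1, 8, 3, 7, 5, 11, 4, 15, 0, 17, 16, 14, 12, 2, 13]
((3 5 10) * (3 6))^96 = (10)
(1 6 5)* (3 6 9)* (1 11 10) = (1 9 3 6 5 11 10) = [0, 9, 2, 6, 4, 11, 5, 7, 8, 3, 1, 10]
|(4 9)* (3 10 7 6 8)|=10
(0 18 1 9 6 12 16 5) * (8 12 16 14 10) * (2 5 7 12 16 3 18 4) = (0 4 2 5)(1 9 6 3 18)(7 12 14 10 8 16) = [4, 9, 5, 18, 2, 0, 3, 12, 16, 6, 8, 11, 14, 13, 10, 15, 7, 17, 1]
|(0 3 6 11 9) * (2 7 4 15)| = |(0 3 6 11 9)(2 7 4 15)| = 20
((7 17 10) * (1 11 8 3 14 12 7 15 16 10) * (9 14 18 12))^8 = ((1 11 8 3 18 12 7 17)(9 14)(10 15 16))^8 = (18)(10 16 15)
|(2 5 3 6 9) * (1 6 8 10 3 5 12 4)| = |(1 6 9 2 12 4)(3 8 10)| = 6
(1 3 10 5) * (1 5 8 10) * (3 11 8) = (1 11 8 10 3) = [0, 11, 2, 1, 4, 5, 6, 7, 10, 9, 3, 8]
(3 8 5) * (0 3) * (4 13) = (0 3 8 5)(4 13) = [3, 1, 2, 8, 13, 0, 6, 7, 5, 9, 10, 11, 12, 4]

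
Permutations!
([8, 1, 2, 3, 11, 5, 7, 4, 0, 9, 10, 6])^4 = (11)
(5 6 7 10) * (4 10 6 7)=(4 10 5 7 6)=[0, 1, 2, 3, 10, 7, 4, 6, 8, 9, 5]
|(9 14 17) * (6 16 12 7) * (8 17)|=|(6 16 12 7)(8 17 9 14)|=4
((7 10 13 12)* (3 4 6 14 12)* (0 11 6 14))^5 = ((0 11 6)(3 4 14 12 7 10 13))^5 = (0 6 11)(3 10 12 4 13 7 14)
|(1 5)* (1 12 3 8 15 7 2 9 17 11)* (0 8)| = 12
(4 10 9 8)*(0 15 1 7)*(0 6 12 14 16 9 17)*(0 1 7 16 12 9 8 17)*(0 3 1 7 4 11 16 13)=[15, 13, 2, 1, 10, 5, 9, 6, 11, 17, 3, 16, 14, 0, 12, 4, 8, 7]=(0 15 4 10 3 1 13)(6 9 17 7)(8 11 16)(12 14)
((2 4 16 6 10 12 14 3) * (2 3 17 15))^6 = (2 14 6)(4 17 10)(12 16 15)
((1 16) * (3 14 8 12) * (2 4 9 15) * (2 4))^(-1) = (1 16)(3 12 8 14)(4 15 9) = ((1 16)(3 14 8 12)(4 9 15))^(-1)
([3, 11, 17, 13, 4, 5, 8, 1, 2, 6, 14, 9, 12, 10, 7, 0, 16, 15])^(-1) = [15, 7, 8, 0, 4, 5, 9, 14, 6, 11, 13, 1, 12, 3, 10, 17, 16, 2]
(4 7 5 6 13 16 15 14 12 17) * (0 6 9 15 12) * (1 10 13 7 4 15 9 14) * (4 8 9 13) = [6, 10, 2, 3, 8, 14, 7, 5, 9, 13, 4, 11, 17, 16, 0, 1, 12, 15] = (0 6 7 5 14)(1 10 4 8 9 13 16 12 17 15)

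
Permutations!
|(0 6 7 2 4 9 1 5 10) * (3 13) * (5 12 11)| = |(0 6 7 2 4 9 1 12 11 5 10)(3 13)| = 22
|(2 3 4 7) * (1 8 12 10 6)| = |(1 8 12 10 6)(2 3 4 7)| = 20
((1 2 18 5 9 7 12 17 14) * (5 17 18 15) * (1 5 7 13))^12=(1 2 15 7 12 18 17 14 5 9 13)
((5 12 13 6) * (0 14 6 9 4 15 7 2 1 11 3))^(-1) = ((0 14 6 5 12 13 9 4 15 7 2 1 11 3))^(-1) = (0 3 11 1 2 7 15 4 9 13 12 5 6 14)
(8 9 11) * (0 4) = [4, 1, 2, 3, 0, 5, 6, 7, 9, 11, 10, 8] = (0 4)(8 9 11)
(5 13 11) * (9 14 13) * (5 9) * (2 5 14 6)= (2 5 14 13 11 9 6)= [0, 1, 5, 3, 4, 14, 2, 7, 8, 6, 10, 9, 12, 11, 13]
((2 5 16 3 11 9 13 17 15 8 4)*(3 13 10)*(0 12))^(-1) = (0 12)(2 4 8 15 17 13 16 5)(3 10 9 11)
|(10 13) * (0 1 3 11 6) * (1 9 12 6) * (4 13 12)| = |(0 9 4 13 10 12 6)(1 3 11)| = 21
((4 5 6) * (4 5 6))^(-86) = ((4 6 5))^(-86) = (4 6 5)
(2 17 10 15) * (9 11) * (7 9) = (2 17 10 15)(7 9 11) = [0, 1, 17, 3, 4, 5, 6, 9, 8, 11, 15, 7, 12, 13, 14, 2, 16, 10]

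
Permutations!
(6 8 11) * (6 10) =(6 8 11 10) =[0, 1, 2, 3, 4, 5, 8, 7, 11, 9, 6, 10]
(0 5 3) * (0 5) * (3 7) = (3 5 7) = [0, 1, 2, 5, 4, 7, 6, 3]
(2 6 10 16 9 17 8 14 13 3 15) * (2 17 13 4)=(2 6 10 16 9 13 3 15 17 8 14 4)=[0, 1, 6, 15, 2, 5, 10, 7, 14, 13, 16, 11, 12, 3, 4, 17, 9, 8]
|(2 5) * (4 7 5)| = |(2 4 7 5)| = 4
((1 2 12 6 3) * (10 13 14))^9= (14)(1 3 6 12 2)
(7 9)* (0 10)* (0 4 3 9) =(0 10 4 3 9 7) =[10, 1, 2, 9, 3, 5, 6, 0, 8, 7, 4]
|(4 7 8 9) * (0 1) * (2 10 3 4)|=14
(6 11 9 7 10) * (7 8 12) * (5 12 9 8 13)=(5 12 7 10 6 11 8 9 13)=[0, 1, 2, 3, 4, 12, 11, 10, 9, 13, 6, 8, 7, 5]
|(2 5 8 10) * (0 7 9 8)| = 7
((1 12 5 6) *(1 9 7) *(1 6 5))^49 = (1 12)(6 9 7)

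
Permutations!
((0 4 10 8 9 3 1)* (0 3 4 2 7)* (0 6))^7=(0 6 7 2)(1 3)(4 9 8 10)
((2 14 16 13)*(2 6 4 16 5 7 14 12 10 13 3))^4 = (2 6)(3 13)(4 12)(5 7 14)(10 16)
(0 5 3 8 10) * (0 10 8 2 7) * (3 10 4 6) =(0 5 10 4 6 3 2 7) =[5, 1, 7, 2, 6, 10, 3, 0, 8, 9, 4]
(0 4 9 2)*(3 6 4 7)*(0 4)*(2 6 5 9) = (0 7 3 5 9 6)(2 4) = [7, 1, 4, 5, 2, 9, 0, 3, 8, 6]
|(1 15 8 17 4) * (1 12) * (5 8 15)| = 6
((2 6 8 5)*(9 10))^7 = (2 5 8 6)(9 10)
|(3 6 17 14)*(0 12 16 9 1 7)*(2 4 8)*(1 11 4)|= 20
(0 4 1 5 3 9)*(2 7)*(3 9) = (0 4 1 5 9)(2 7) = [4, 5, 7, 3, 1, 9, 6, 2, 8, 0]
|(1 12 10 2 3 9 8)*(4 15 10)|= 9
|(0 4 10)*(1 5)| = 6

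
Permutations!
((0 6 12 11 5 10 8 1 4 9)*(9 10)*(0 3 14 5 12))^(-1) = ((0 6)(1 4 10 8)(3 14 5 9)(11 12))^(-1) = (0 6)(1 8 10 4)(3 9 5 14)(11 12)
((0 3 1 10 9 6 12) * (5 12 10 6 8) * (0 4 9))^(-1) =(0 10 6 1 3)(4 12 5 8 9)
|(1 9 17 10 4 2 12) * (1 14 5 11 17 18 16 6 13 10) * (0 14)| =|(0 14 5 11 17 1 9 18 16 6 13 10 4 2 12)| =15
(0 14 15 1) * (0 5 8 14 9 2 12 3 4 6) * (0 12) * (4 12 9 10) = (0 10 4 6 9 2)(1 5 8 14 15)(3 12) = [10, 5, 0, 12, 6, 8, 9, 7, 14, 2, 4, 11, 3, 13, 15, 1]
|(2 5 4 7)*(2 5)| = |(4 7 5)| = 3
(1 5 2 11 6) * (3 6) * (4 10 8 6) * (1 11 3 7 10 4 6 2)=[0, 5, 3, 6, 4, 1, 11, 10, 2, 9, 8, 7]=(1 5)(2 3 6 11 7 10 8)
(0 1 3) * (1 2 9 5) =(0 2 9 5 1 3) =[2, 3, 9, 0, 4, 1, 6, 7, 8, 5]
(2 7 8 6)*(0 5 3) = [5, 1, 7, 0, 4, 3, 2, 8, 6] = (0 5 3)(2 7 8 6)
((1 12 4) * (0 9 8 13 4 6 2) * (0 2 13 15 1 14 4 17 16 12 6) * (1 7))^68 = (0 8 7 6 17 12 9 15 1 13 16)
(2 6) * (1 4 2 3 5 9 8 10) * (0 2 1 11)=[2, 4, 6, 5, 1, 9, 3, 7, 10, 8, 11, 0]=(0 2 6 3 5 9 8 10 11)(1 4)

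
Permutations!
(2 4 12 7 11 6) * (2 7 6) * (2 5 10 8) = (2 4 12 6 7 11 5 10 8) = [0, 1, 4, 3, 12, 10, 7, 11, 2, 9, 8, 5, 6]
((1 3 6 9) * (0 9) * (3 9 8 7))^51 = ((0 8 7 3 6)(1 9))^51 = (0 8 7 3 6)(1 9)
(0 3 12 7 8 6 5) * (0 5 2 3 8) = (0 8 6 2 3 12 7) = [8, 1, 3, 12, 4, 5, 2, 0, 6, 9, 10, 11, 7]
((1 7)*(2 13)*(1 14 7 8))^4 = (14)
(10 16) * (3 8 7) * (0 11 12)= (0 11 12)(3 8 7)(10 16)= [11, 1, 2, 8, 4, 5, 6, 3, 7, 9, 16, 12, 0, 13, 14, 15, 10]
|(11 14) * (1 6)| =2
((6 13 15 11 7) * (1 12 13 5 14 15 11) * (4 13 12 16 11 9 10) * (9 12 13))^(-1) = (1 15 14 5 6 7 11 16)(4 10 9)(12 13)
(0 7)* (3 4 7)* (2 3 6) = (0 6 2 3 4 7) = [6, 1, 3, 4, 7, 5, 2, 0]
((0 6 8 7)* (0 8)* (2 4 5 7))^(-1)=(0 6)(2 8 7 5 4)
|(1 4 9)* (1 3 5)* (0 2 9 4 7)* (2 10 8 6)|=10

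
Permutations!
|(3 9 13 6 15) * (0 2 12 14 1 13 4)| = |(0 2 12 14 1 13 6 15 3 9 4)| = 11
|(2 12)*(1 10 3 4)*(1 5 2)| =7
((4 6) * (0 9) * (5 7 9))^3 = (0 9 7 5)(4 6)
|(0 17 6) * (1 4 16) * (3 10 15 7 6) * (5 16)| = 28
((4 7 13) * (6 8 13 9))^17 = (4 13 8 6 9 7)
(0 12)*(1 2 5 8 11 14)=(0 12)(1 2 5 8 11 14)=[12, 2, 5, 3, 4, 8, 6, 7, 11, 9, 10, 14, 0, 13, 1]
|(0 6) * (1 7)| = 2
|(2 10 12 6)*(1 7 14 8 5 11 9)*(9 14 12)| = 28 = |(1 7 12 6 2 10 9)(5 11 14 8)|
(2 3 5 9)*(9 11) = (2 3 5 11 9) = [0, 1, 3, 5, 4, 11, 6, 7, 8, 2, 10, 9]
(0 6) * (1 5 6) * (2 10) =(0 1 5 6)(2 10) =[1, 5, 10, 3, 4, 6, 0, 7, 8, 9, 2]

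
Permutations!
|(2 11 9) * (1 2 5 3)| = |(1 2 11 9 5 3)| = 6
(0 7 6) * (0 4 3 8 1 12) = (0 7 6 4 3 8 1 12) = [7, 12, 2, 8, 3, 5, 4, 6, 1, 9, 10, 11, 0]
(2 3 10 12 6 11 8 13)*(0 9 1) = (0 9 1)(2 3 10 12 6 11 8 13) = [9, 0, 3, 10, 4, 5, 11, 7, 13, 1, 12, 8, 6, 2]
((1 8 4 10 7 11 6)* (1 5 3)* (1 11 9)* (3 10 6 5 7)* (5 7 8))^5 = (1 7 3 5 9 11 10)(4 8 6)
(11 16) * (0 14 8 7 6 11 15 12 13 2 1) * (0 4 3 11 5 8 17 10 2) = [14, 4, 1, 11, 3, 8, 5, 6, 7, 9, 2, 16, 13, 0, 17, 12, 15, 10] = (0 14 17 10 2 1 4 3 11 16 15 12 13)(5 8 7 6)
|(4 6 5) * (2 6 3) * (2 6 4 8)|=6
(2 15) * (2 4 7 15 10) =[0, 1, 10, 3, 7, 5, 6, 15, 8, 9, 2, 11, 12, 13, 14, 4] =(2 10)(4 7 15)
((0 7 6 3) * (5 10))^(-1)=((0 7 6 3)(5 10))^(-1)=(0 3 6 7)(5 10)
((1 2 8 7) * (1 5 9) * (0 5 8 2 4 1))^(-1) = ((0 5 9)(1 4)(7 8))^(-1) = (0 9 5)(1 4)(7 8)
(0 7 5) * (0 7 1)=(0 1)(5 7)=[1, 0, 2, 3, 4, 7, 6, 5]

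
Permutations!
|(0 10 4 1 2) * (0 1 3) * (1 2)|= |(0 10 4 3)|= 4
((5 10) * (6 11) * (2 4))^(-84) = (11)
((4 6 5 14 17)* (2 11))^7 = ((2 11)(4 6 5 14 17))^7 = (2 11)(4 5 17 6 14)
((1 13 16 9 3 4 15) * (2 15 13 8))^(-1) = (1 15 2 8)(3 9 16 13 4)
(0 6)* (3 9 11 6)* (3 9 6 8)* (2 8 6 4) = (0 9 11 6)(2 8 3 4) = [9, 1, 8, 4, 2, 5, 0, 7, 3, 11, 10, 6]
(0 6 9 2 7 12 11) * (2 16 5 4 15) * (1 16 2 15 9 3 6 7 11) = (0 7 12 1 16 5 4 9 2 11)(3 6) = [7, 16, 11, 6, 9, 4, 3, 12, 8, 2, 10, 0, 1, 13, 14, 15, 5]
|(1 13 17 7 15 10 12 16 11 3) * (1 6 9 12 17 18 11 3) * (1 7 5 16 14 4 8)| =|(1 13 18 11 7 15 10 17 5 16 3 6 9 12 14 4 8)| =17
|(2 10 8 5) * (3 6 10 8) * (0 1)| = |(0 1)(2 8 5)(3 6 10)| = 6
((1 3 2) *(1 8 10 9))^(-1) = ((1 3 2 8 10 9))^(-1) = (1 9 10 8 2 3)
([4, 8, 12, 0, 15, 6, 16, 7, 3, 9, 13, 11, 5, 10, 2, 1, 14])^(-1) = [3, 15, 14, 8, 0, 12, 5, 7, 1, 9, 13, 11, 2, 10, 16, 4, 6]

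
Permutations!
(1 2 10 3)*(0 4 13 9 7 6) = (0 4 13 9 7 6)(1 2 10 3) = [4, 2, 10, 1, 13, 5, 0, 6, 8, 7, 3, 11, 12, 9]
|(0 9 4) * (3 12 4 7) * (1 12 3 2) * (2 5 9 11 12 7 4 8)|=10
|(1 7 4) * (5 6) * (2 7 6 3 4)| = |(1 6 5 3 4)(2 7)| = 10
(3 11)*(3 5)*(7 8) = (3 11 5)(7 8) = [0, 1, 2, 11, 4, 3, 6, 8, 7, 9, 10, 5]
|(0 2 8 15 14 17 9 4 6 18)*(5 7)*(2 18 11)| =|(0 18)(2 8 15 14 17 9 4 6 11)(5 7)| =18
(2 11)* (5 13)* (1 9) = (1 9)(2 11)(5 13) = [0, 9, 11, 3, 4, 13, 6, 7, 8, 1, 10, 2, 12, 5]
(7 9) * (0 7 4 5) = (0 7 9 4 5) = [7, 1, 2, 3, 5, 0, 6, 9, 8, 4]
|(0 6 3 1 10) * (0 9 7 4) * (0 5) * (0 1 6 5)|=14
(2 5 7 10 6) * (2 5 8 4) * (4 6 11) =(2 8 6 5 7 10 11 4) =[0, 1, 8, 3, 2, 7, 5, 10, 6, 9, 11, 4]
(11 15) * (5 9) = [0, 1, 2, 3, 4, 9, 6, 7, 8, 5, 10, 15, 12, 13, 14, 11] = (5 9)(11 15)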